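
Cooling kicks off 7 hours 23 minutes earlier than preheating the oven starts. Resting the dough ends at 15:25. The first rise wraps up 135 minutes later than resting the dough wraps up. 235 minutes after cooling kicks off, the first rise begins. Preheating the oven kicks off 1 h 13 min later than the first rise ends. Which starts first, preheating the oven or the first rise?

The first rise ends at 15:25 + 135 min = 17:40.
Preheating the oven starts at 17:40 + 73 min = 18:53.
Cooling starts at 18:53 − 443 min = 11:30.
The first rise starts at 11:30 + 235 min = 15:25.
Preheating the oven starts at 18:53 and the first rise starts at 15:25, so the first rise is first.

the first rise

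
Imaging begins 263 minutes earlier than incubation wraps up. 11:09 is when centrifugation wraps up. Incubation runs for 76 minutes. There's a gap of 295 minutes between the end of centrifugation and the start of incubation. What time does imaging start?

12:57

Incubation starts at 11:09 + 295 min = 16:04.
Incubation ends at 16:04 + 76 min = 17:20.
Imaging starts at 17:20 − 263 min = 12:57.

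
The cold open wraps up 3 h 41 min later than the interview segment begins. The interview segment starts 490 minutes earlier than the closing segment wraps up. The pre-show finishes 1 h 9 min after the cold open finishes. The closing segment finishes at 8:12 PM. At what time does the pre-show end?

4:52 PM

The interview segment starts at 8:12 PM − 490 min = 12:02 PM.
The cold open ends at 12:02 PM + 221 min = 3:43 PM.
The pre-show ends at 3:43 PM + 69 min = 4:52 PM.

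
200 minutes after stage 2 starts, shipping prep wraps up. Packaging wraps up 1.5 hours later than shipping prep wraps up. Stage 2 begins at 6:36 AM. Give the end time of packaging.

Shipping prep ends at 6:36 AM + 200 min = 9:56 AM.
Packaging ends at 9:56 AM + 90 min = 11:26 AM.

11:26 AM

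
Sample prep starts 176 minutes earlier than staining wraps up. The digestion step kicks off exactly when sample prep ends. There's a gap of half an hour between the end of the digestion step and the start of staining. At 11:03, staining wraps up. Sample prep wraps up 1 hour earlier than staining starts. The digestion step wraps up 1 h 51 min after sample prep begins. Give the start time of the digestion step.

09:28

Sample prep starts at 11:03 − 176 min = 08:07.
The digestion step ends at 08:07 + 111 min = 09:58.
Staining starts at 09:58 + 30 min = 10:28.
Sample prep ends at 10:28 − 60 min = 09:28.
So the digestion step starts at 09:28.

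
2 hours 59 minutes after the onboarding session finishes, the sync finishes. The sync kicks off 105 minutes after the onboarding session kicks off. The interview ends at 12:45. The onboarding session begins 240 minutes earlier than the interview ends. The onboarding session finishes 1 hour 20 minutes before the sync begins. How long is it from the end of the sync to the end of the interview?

36 minutes

The onboarding session starts at 12:45 − 240 min = 08:45.
The sync starts at 08:45 + 105 min = 10:30.
The onboarding session ends at 10:30 − 80 min = 09:10.
The sync ends at 09:10 + 179 min = 12:09.
From 12:09 to 12:45 is 36 minutes.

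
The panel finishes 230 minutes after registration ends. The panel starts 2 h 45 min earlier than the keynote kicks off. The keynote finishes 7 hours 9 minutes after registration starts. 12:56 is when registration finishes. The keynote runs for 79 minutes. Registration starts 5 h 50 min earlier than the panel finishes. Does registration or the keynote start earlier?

The panel ends at 12:56 + 230 min = 16:46.
Registration starts at 16:46 − 350 min = 10:56.
The keynote ends at 10:56 + 429 min = 18:05.
The keynote starts at 18:05 − 79 min = 16:46.
Registration starts at 10:56 and the keynote starts at 16:46, so registration is first.

registration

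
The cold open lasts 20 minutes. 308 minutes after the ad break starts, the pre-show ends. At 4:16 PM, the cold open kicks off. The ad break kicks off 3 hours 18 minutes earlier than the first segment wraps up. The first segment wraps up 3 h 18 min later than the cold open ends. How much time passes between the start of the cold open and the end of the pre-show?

328 minutes

The cold open ends at 4:16 PM + 20 min = 4:36 PM.
The first segment ends at 4:36 PM + 198 min = 7:54 PM.
The ad break starts at 7:54 PM − 198 min = 4:36 PM.
The pre-show ends at 4:36 PM + 308 min = 9:44 PM.
From 4:16 PM to 9:44 PM is 328 minutes.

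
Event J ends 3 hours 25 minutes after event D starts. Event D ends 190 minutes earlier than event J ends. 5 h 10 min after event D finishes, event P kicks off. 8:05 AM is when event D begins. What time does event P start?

1:30 PM

Event J ends at 8:05 AM + 205 min = 11:30 AM.
Event D ends at 11:30 AM − 190 min = 8:20 AM.
Event P starts at 8:20 AM + 310 min = 1:30 PM.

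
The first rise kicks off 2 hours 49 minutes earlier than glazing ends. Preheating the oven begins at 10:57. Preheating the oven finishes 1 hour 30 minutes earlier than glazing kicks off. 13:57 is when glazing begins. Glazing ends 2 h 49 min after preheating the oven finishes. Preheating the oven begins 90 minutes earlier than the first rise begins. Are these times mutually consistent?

Yes

Preheating the oven ends at 13:57 − 90 min = 12:27.
Glazing ends at 12:27 + 169 min = 15:16.
The first rise starts at 15:16 − 169 min = 12:27.
Preheating the oven starts at 12:27 − 90 min = 10:57.
That matches the stated 10:57, so the schedule is consistent.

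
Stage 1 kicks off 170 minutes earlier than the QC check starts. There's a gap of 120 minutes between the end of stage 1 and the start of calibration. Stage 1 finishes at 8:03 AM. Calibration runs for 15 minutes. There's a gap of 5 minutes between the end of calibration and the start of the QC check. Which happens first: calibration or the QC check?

calibration

Calibration starts at 8:03 AM + 120 min = 10:03 AM.
Calibration ends at 10:03 AM + 15 min = 10:18 AM.
The QC check starts at 10:18 AM + 5 min = 10:23 AM.
Calibration starts at 10:03 AM and the QC check starts at 10:23 AM, so calibration is first.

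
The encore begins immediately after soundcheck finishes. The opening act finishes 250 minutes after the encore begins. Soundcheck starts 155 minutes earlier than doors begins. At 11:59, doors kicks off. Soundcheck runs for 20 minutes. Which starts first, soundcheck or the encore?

Soundcheck starts at 11:59 − 155 min = 09:24.
Soundcheck ends at 09:24 + 20 min = 09:44.
So the encore starts at 09:44.
Soundcheck starts at 09:24 and the encore starts at 09:44, so soundcheck is first.

soundcheck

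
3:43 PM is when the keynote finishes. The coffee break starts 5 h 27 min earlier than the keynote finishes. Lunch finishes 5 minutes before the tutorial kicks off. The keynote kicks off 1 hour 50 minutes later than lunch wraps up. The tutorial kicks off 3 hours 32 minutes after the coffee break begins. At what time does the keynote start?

The coffee break starts at 3:43 PM − 327 min = 10:16 AM.
The tutorial starts at 10:16 AM + 212 min = 1:48 PM.
Lunch ends at 1:48 PM − 5 min = 1:43 PM.
The keynote starts at 1:43 PM + 110 min = 3:33 PM.

3:33 PM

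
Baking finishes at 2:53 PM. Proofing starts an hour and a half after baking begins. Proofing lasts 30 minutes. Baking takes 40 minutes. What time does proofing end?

Baking starts at 2:53 PM − 40 min = 2:13 PM.
Proofing starts at 2:13 PM + 90 min = 3:43 PM.
Proofing ends at 3:43 PM + 30 min = 4:13 PM.

4:13 PM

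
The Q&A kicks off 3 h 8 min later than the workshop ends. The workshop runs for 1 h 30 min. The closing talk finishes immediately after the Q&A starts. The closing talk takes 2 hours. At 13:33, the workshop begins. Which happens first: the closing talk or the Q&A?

The workshop ends at 13:33 + 90 min = 15:03.
The Q&A starts at 15:03 + 188 min = 18:11.
So the closing talk ends at 18:11.
The closing talk starts at 18:11 − 120 min = 16:11.
The closing talk starts at 16:11 and the Q&A starts at 18:11, so the closing talk is first.

the closing talk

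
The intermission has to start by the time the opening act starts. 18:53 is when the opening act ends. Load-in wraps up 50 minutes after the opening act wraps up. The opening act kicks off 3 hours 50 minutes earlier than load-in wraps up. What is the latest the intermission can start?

15:53

Load-in ends at 18:53 + 50 min = 19:43.
The opening act starts at 19:43 − 230 min = 15:53.
The intermission is bounded by the opening act, so the latest it can start is 15:53.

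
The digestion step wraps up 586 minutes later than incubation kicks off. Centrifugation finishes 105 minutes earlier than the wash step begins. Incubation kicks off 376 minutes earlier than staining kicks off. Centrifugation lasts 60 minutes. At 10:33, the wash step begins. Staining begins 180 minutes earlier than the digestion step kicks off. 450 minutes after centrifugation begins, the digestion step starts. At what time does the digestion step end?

15:48

Centrifugation ends at 10:33 − 105 min = 08:48.
Centrifugation starts at 08:48 − 60 min = 07:48.
The digestion step starts at 07:48 + 450 min = 15:18.
Staining starts at 15:18 − 180 min = 12:18.
Incubation starts at 12:18 − 376 min = 06:02.
The digestion step ends at 06:02 + 586 min = 15:48.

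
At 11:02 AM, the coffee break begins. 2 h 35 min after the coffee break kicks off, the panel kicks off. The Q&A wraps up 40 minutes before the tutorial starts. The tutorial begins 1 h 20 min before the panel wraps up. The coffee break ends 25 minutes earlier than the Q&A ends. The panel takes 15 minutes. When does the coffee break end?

The panel starts at 11:02 AM + 155 min = 1:37 PM.
The panel ends at 1:37 PM + 15 min = 1:52 PM.
The tutorial starts at 1:52 PM − 80 min = 12:32 PM.
The Q&A ends at 12:32 PM − 40 min = 11:52 AM.
The coffee break ends at 11:52 AM − 25 min = 11:27 AM.

11:27 AM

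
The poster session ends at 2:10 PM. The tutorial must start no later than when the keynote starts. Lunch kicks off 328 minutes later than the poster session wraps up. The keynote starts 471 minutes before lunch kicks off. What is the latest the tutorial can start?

Lunch starts at 2:10 PM + 328 min = 7:38 PM.
The keynote starts at 7:38 PM − 471 min = 11:47 AM.
The tutorial is bounded by the keynote, so the latest it can start is 11:47 AM.

11:47 AM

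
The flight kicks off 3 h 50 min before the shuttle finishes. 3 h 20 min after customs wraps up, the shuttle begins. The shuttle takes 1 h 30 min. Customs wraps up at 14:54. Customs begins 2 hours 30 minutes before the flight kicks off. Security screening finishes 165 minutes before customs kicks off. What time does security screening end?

The shuttle starts at 14:54 + 200 min = 18:14.
The shuttle ends at 18:14 + 90 min = 19:44.
The flight starts at 19:44 − 230 min = 15:54.
Customs starts at 15:54 − 150 min = 13:24.
Security screening ends at 13:24 − 165 min = 10:39.

10:39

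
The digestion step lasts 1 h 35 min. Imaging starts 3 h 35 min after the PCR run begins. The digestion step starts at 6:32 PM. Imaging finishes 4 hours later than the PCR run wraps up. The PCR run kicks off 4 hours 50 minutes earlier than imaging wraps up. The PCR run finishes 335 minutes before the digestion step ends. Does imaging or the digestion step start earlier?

The digestion step ends at 6:32 PM + 95 min = 8:07 PM.
The PCR run ends at 8:07 PM − 335 min = 2:32 PM.
Imaging ends at 2:32 PM + 240 min = 6:32 PM.
The PCR run starts at 6:32 PM − 290 min = 1:42 PM.
Imaging starts at 1:42 PM + 215 min = 5:17 PM.
Imaging starts at 5:17 PM and the digestion step starts at 6:32 PM, so imaging is first.

imaging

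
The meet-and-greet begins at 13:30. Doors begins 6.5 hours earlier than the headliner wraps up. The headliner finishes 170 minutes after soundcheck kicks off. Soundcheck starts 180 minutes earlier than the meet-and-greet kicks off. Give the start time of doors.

06:50

Soundcheck starts at 13:30 − 180 min = 10:30.
The headliner ends at 10:30 + 170 min = 13:20.
Doors starts at 13:20 − 390 min = 06:50.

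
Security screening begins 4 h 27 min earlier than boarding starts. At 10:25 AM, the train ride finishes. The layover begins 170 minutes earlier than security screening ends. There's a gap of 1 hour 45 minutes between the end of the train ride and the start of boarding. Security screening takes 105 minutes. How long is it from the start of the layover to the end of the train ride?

Boarding starts at 10:25 AM + 105 min = 12:10 PM.
Security screening starts at 12:10 PM − 267 min = 7:43 AM.
Security screening ends at 7:43 AM + 105 min = 9:28 AM.
The layover starts at 9:28 AM − 170 min = 6:38 AM.
From 6:38 AM to 10:25 AM is 227 minutes.

227 minutes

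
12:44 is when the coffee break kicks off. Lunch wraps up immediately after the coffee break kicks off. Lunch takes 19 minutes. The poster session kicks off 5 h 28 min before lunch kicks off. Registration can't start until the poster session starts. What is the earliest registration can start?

Lunch ends at 12:44.
Lunch starts at 12:44 − 19 min = 12:25.
The poster session starts at 12:25 − 328 min = 06:57.
Registration is bounded by the poster session, so the earliest it can start is 06:57.

06:57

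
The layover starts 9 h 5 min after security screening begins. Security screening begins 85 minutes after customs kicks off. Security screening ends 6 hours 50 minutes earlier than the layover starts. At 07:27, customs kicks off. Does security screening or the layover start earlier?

Security screening starts at 07:27 + 85 min = 08:52.
The layover starts at 08:52 + 545 min = 17:57.
Security screening starts at 08:52 and the layover starts at 17:57, so security screening is first.

security screening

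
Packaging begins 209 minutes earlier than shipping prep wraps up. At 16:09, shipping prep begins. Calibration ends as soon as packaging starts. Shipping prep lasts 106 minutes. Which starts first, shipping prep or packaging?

Shipping prep ends at 16:09 + 106 min = 17:55.
Packaging starts at 17:55 − 209 min = 14:26.
Shipping prep starts at 16:09 and packaging starts at 14:26, so packaging is first.

packaging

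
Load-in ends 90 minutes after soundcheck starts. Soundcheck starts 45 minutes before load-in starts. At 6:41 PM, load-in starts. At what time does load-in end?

7:26 PM

Soundcheck starts at 6:41 PM − 45 min = 5:56 PM.
Load-in ends at 5:56 PM + 90 min = 7:26 PM.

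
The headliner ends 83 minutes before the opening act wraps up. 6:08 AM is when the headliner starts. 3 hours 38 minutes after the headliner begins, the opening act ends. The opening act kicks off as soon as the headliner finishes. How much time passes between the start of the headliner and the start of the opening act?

2 hours 15 minutes

The opening act ends at 6:08 AM + 218 min = 9:46 AM.
The headliner ends at 9:46 AM − 83 min = 8:23 AM.
So the opening act starts at 8:23 AM.
From 6:08 AM to 8:23 AM is 2 hours 15 minutes.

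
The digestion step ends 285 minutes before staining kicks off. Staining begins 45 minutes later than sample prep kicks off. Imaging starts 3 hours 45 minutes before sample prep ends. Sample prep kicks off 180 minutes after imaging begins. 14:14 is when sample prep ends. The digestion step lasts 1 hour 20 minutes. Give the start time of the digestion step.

08:09

Imaging starts at 14:14 − 225 min = 10:29.
Sample prep starts at 10:29 + 180 min = 13:29.
Staining starts at 13:29 + 45 min = 14:14.
The digestion step ends at 14:14 − 285 min = 09:29.
The digestion step starts at 09:29 − 80 min = 08:09.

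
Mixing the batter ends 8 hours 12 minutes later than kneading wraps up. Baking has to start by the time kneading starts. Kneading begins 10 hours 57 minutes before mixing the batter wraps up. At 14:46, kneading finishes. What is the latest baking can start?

12:01

Mixing the batter ends at 14:46 + 492 min = 22:58.
Kneading starts at 22:58 − 657 min = 12:01.
Baking is bounded by kneading, so the latest it can start is 12:01.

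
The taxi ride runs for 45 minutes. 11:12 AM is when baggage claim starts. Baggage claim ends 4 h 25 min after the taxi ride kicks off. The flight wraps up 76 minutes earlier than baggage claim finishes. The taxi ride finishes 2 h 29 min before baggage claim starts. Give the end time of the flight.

11:07 AM

The taxi ride ends at 11:12 AM − 149 min = 8:43 AM.
The taxi ride starts at 8:43 AM − 45 min = 7:58 AM.
Baggage claim ends at 7:58 AM + 265 min = 12:23 PM.
The flight ends at 12:23 PM − 76 min = 11:07 AM.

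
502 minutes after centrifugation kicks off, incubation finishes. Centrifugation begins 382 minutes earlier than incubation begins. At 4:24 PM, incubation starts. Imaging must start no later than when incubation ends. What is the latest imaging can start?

6:24 PM

Centrifugation starts at 4:24 PM − 382 min = 10:02 AM.
Incubation ends at 10:02 AM + 502 min = 6:24 PM.
Imaging is bounded by incubation, so the latest it can start is 6:24 PM.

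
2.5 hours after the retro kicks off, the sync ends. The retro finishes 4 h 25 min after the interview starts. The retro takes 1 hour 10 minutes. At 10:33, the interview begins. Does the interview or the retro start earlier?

The retro ends at 10:33 + 265 min = 14:58.
The retro starts at 14:58 − 70 min = 13:48.
The interview starts at 10:33 and the retro starts at 13:48, so the interview is first.

the interview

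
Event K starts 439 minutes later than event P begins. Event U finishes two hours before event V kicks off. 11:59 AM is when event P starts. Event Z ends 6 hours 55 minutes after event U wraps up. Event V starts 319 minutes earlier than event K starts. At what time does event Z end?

Event K starts at 11:59 AM + 439 min = 7:18 PM.
Event V starts at 7:18 PM − 319 min = 1:59 PM.
Event U ends at 1:59 PM − 120 min = 11:59 AM.
Event Z ends at 11:59 AM + 415 min = 6:54 PM.

6:54 PM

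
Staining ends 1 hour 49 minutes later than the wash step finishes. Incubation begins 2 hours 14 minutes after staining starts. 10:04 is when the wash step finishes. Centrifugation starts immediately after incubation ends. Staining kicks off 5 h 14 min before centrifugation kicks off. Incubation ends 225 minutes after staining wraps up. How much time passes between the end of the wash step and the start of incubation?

154 minutes

Staining ends at 10:04 + 109 min = 11:53.
Incubation ends at 11:53 + 225 min = 15:38.
So centrifugation starts at 15:38.
Staining starts at 15:38 − 314 min = 10:24.
Incubation starts at 10:24 + 134 min = 12:38.
From 10:04 to 12:38 is 154 minutes.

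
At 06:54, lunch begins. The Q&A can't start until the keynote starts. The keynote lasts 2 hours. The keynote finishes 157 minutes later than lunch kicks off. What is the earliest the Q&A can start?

07:31

The keynote ends at 06:54 + 157 min = 09:31.
The keynote starts at 09:31 − 120 min = 07:31.
The Q&A is bounded by the keynote, so the earliest it can start is 07:31.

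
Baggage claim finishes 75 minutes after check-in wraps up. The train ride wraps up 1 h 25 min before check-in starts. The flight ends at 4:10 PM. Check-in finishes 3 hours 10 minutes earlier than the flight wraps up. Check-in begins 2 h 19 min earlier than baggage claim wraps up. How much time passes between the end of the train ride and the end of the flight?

Check-in ends at 4:10 PM − 190 min = 1:00 PM.
Baggage claim ends at 1:00 PM + 75 min = 2:15 PM.
Check-in starts at 2:15 PM − 139 min = 11:56 AM.
The train ride ends at 11:56 AM − 85 min = 10:31 AM.
From 10:31 AM to 4:10 PM is 339 minutes.

339 minutes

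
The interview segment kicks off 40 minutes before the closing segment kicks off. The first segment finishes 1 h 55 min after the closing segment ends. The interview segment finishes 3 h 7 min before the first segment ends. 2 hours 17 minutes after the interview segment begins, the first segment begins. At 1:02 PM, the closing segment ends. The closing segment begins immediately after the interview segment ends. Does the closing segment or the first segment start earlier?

the closing segment

The first segment ends at 1:02 PM + 115 min = 2:57 PM.
The interview segment ends at 2:57 PM − 187 min = 11:50 AM.
So the closing segment starts at 11:50 AM.
The interview segment starts at 11:50 AM − 40 min = 11:10 AM.
The first segment starts at 11:10 AM + 137 min = 1:27 PM.
The closing segment starts at 11:50 AM and the first segment starts at 1:27 PM, so the closing segment is first.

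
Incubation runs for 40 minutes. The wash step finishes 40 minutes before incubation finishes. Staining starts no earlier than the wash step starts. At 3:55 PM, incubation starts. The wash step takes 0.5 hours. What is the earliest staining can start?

Incubation ends at 3:55 PM + 40 min = 4:35 PM.
The wash step ends at 4:35 PM − 40 min = 3:55 PM.
The wash step starts at 3:55 PM − 30 min = 3:25 PM.
Staining is bounded by the wash step, so the earliest it can start is 3:25 PM.

3:25 PM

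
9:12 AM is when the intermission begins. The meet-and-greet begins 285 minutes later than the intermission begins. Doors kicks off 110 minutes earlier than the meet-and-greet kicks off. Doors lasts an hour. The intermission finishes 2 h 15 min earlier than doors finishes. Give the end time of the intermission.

The meet-and-greet starts at 9:12 AM + 285 min = 1:57 PM.
Doors starts at 1:57 PM − 110 min = 12:07 PM.
Doors ends at 12:07 PM + 60 min = 1:07 PM.
The intermission ends at 1:07 PM − 135 min = 10:52 AM.

10:52 AM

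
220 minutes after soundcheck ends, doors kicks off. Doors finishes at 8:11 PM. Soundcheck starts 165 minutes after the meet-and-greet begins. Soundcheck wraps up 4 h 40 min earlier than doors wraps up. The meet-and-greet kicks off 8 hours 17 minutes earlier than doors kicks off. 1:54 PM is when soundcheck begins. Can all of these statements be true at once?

No

Soundcheck ends at 8:11 PM − 280 min = 3:31 PM.
Doors starts at 3:31 PM + 220 min = 7:11 PM.
The meet-and-greet starts at 7:11 PM − 497 min = 10:54 AM.
Soundcheck starts at 10:54 AM + 165 min = 1:39 PM.
But soundcheck is also said to start at 1:54 PM — a 15-minute conflict.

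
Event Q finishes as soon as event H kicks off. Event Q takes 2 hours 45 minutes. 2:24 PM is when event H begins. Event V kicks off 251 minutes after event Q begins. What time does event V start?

3:50 PM

Event Q ends at 2:24 PM.
Event Q starts at 2:24 PM − 165 min = 11:39 AM.
Event V starts at 11:39 AM + 251 min = 3:50 PM.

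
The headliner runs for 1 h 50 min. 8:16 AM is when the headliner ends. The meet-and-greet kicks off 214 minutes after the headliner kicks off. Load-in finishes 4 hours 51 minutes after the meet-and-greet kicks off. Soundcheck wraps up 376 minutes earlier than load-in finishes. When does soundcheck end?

8:35 AM

The headliner starts at 8:16 AM − 110 min = 6:26 AM.
The meet-and-greet starts at 6:26 AM + 214 min = 10:00 AM.
Load-in ends at 10:00 AM + 291 min = 2:51 PM.
Soundcheck ends at 2:51 PM − 376 min = 8:35 AM.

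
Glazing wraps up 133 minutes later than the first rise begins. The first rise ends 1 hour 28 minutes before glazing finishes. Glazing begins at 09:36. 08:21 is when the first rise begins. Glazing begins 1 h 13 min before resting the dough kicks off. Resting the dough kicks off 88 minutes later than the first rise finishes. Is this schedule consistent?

Glazing ends at 08:21 + 133 min = 10:34.
The first rise ends at 10:34 − 88 min = 09:06.
Resting the dough starts at 09:06 + 88 min = 10:34.
Glazing starts at 10:34 − 73 min = 09:21.
But glazing is also said to start at 09:36 — a 15-minute conflict.

No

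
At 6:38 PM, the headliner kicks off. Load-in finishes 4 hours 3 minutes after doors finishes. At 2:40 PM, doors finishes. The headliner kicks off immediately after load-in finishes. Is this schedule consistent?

No

Load-in ends at 2:40 PM + 243 min = 6:43 PM.
So the headliner starts at 6:43 PM.
But the headliner is also said to start at 6:38 PM — a 5-minute conflict.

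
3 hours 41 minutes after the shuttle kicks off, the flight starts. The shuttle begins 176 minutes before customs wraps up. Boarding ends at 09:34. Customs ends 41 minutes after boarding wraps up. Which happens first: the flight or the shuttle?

the shuttle

Customs ends at 09:34 + 41 min = 10:15.
The shuttle starts at 10:15 − 176 min = 07:19.
The flight starts at 07:19 + 221 min = 11:00.
The flight starts at 11:00 and the shuttle starts at 07:19, so the shuttle is first.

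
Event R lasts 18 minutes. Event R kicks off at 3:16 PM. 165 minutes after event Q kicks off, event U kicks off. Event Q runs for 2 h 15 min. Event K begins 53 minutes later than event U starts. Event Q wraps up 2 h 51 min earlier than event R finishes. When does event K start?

Event R ends at 3:16 PM + 18 min = 3:34 PM.
Event Q ends at 3:34 PM − 171 min = 12:43 PM.
Event Q starts at 12:43 PM − 135 min = 10:28 AM.
Event U starts at 10:28 AM + 165 min = 1:13 PM.
Event K starts at 1:13 PM + 53 min = 2:06 PM.

2:06 PM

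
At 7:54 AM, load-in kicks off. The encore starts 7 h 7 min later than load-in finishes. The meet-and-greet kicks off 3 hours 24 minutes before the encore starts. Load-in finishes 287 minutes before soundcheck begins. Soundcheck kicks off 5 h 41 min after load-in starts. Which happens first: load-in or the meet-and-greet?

load-in

Soundcheck starts at 7:54 AM + 341 min = 1:35 PM.
Load-in ends at 1:35 PM − 287 min = 8:48 AM.
The encore starts at 8:48 AM + 427 min = 3:55 PM.
The meet-and-greet starts at 3:55 PM − 204 min = 12:31 PM.
Load-in starts at 7:54 AM and the meet-and-greet starts at 12:31 PM, so load-in is first.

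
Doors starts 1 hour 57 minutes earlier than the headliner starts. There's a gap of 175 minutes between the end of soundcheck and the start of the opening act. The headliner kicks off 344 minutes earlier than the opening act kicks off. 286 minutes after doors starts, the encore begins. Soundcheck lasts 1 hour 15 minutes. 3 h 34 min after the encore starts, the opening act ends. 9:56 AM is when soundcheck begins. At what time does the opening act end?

Soundcheck ends at 9:56 AM + 75 min = 11:11 AM.
The opening act starts at 11:11 AM + 175 min = 2:06 PM.
The headliner starts at 2:06 PM − 344 min = 8:22 AM.
Doors starts at 8:22 AM − 117 min = 6:25 AM.
The encore starts at 6:25 AM + 286 min = 11:11 AM.
The opening act ends at 11:11 AM + 214 min = 2:45 PM.

2:45 PM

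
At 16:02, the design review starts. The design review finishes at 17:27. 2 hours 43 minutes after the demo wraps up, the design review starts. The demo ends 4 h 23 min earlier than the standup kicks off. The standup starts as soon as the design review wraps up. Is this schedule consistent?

No

The standup starts at 17:27.
The demo ends at 17:27 − 263 min = 13:04.
The design review starts at 13:04 + 163 min = 15:47.
But the design review is also said to start at 16:02 — a 15-minute conflict.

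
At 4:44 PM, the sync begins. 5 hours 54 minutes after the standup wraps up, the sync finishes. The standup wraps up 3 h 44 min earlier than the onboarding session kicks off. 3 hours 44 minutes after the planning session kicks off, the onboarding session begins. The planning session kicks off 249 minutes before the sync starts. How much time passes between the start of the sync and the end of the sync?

105 minutes

The planning session starts at 4:44 PM − 249 min = 12:35 PM.
The onboarding session starts at 12:35 PM + 224 min = 4:19 PM.
The standup ends at 4:19 PM − 224 min = 12:35 PM.
The sync ends at 12:35 PM + 354 min = 6:29 PM.
From 4:44 PM to 6:29 PM is 105 minutes.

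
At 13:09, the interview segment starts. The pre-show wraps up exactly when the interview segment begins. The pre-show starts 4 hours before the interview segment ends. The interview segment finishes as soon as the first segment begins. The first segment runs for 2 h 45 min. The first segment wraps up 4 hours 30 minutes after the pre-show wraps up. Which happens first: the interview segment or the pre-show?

The pre-show ends at 13:09.
The first segment ends at 13:09 + 270 min = 17:39.
The first segment starts at 17:39 − 165 min = 14:54.
So the interview segment ends at 14:54.
The pre-show starts at 14:54 − 240 min = 10:54.
The interview segment starts at 13:09 and the pre-show starts at 10:54, so the pre-show is first.

the pre-show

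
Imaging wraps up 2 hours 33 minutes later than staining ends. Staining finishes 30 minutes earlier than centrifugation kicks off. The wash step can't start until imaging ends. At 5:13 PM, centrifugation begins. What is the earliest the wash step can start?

7:16 PM

Staining ends at 5:13 PM − 30 min = 4:43 PM.
Imaging ends at 4:43 PM + 153 min = 7:16 PM.
The wash step is bounded by imaging, so the earliest it can start is 7:16 PM.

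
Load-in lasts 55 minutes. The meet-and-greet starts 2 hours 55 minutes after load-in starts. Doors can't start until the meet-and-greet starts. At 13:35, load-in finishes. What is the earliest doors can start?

Load-in starts at 13:35 − 55 min = 12:40.
The meet-and-greet starts at 12:40 + 175 min = 15:35.
Doors is bounded by the meet-and-greet, so the earliest it can start is 15:35.

15:35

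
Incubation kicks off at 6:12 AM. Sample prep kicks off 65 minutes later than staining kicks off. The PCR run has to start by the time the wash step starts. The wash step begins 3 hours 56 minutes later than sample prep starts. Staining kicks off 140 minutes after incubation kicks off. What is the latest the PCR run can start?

Staining starts at 6:12 AM + 140 min = 8:32 AM.
Sample prep starts at 8:32 AM + 65 min = 9:37 AM.
The wash step starts at 9:37 AM + 236 min = 1:33 PM.
The PCR run is bounded by the wash step, so the latest it can start is 1:33 PM.

1:33 PM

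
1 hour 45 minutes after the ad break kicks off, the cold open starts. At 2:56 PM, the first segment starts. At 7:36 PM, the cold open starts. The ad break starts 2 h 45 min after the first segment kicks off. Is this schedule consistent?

No

The ad break starts at 2:56 PM + 165 min = 5:41 PM.
The cold open starts at 5:41 PM + 105 min = 7:26 PM.
But the cold open is also said to start at 7:36 PM — a 10-minute conflict.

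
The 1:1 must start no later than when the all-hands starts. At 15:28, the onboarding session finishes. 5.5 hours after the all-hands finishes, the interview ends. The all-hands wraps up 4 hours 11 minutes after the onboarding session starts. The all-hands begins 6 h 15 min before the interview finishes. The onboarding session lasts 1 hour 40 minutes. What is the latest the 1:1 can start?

The onboarding session starts at 15:28 − 100 min = 13:48.
The all-hands ends at 13:48 + 251 min = 17:59.
The interview ends at 17:59 + 330 min = 23:29.
The all-hands starts at 23:29 − 375 min = 17:14.
The 1:1 is bounded by the all-hands, so the latest it can start is 17:14.

17:14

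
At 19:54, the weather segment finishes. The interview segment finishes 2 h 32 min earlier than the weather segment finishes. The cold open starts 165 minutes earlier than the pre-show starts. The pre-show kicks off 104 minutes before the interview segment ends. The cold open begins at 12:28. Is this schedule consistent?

The interview segment ends at 19:54 − 152 min = 17:22.
The pre-show starts at 17:22 − 104 min = 15:38.
The cold open starts at 15:38 − 165 min = 12:53.
But the cold open is also said to start at 12:28 — a 25-minute conflict.

No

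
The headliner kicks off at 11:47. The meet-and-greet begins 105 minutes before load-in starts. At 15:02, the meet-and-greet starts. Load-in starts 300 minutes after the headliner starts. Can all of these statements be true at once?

Load-in starts at 11:47 + 300 min = 16:47.
The meet-and-greet starts at 16:47 − 105 min = 15:02.
That matches the stated 15:02, so the schedule is consistent.

Yes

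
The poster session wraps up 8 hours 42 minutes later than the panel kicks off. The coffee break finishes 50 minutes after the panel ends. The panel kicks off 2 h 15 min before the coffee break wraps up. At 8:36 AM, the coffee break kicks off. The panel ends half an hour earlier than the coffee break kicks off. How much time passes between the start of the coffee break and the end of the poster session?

The panel ends at 8:36 AM − 30 min = 8:06 AM.
The coffee break ends at 8:06 AM + 50 min = 8:56 AM.
The panel starts at 8:56 AM − 135 min = 6:41 AM.
The poster session ends at 6:41 AM + 522 min = 3:23 PM.
From 8:36 AM to 3:23 PM is 407 minutes.

407 minutes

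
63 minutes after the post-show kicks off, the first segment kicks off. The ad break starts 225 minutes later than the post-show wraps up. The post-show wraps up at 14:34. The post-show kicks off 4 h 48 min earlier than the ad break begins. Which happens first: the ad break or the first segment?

the first segment

The ad break starts at 14:34 + 225 min = 18:19.
The post-show starts at 18:19 − 288 min = 13:31.
The first segment starts at 13:31 + 63 min = 14:34.
The ad break starts at 18:19 and the first segment starts at 14:34, so the first segment is first.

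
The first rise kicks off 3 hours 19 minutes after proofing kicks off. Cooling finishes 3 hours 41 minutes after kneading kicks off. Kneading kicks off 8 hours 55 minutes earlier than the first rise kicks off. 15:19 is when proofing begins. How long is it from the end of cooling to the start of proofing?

The first rise starts at 15:19 + 199 min = 18:38.
Kneading starts at 18:38 − 535 min = 09:43.
Cooling ends at 09:43 + 221 min = 13:24.
From 13:24 to 15:19 is 1 h 55 min.

1 h 55 min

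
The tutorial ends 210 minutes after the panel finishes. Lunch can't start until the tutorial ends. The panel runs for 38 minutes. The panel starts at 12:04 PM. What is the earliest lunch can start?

The panel ends at 12:04 PM + 38 min = 12:42 PM.
The tutorial ends at 12:42 PM + 210 min = 4:12 PM.
Lunch is bounded by the tutorial, so the earliest it can start is 4:12 PM.

4:12 PM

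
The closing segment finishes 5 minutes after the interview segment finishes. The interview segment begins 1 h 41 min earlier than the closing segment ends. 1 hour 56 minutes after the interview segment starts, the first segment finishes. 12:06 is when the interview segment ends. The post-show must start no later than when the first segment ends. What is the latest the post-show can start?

12:26

The closing segment ends at 12:06 + 5 min = 12:11.
The interview segment starts at 12:11 − 101 min = 10:30.
The first segment ends at 10:30 + 116 min = 12:26.
The post-show is bounded by the first segment, so the latest it can start is 12:26.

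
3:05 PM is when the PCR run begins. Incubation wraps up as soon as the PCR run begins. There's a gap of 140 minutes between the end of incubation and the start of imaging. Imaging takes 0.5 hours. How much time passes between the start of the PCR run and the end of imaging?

2 h 50 min

Incubation ends at 3:05 PM.
Imaging starts at 3:05 PM + 140 min = 5:25 PM.
Imaging ends at 5:25 PM + 30 min = 5:55 PM.
From 3:05 PM to 5:55 PM is 2 h 50 min.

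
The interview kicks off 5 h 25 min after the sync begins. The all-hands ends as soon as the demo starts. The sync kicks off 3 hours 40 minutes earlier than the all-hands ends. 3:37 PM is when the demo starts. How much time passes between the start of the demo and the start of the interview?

The all-hands ends at 3:37 PM.
The sync starts at 3:37 PM − 220 min = 11:57 AM.
The interview starts at 11:57 AM + 325 min = 5:22 PM.
From 3:37 PM to 5:22 PM is 105 minutes.

105 minutes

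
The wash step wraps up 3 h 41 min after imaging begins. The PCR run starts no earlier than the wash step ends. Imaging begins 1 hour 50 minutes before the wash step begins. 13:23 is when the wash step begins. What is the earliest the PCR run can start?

15:14

Imaging starts at 13:23 − 110 min = 11:33.
The wash step ends at 11:33 + 221 min = 15:14.
The PCR run is bounded by the wash step, so the earliest it can start is 15:14.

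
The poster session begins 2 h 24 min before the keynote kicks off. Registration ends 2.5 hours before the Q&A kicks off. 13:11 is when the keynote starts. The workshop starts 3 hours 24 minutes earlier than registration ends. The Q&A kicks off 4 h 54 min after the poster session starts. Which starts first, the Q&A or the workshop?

The poster session starts at 13:11 − 144 min = 10:47.
The Q&A starts at 10:47 + 294 min = 15:41.
Registration ends at 15:41 − 150 min = 13:11.
The workshop starts at 13:11 − 204 min = 09:47.
The Q&A starts at 15:41 and the workshop starts at 09:47, so the workshop is first.

the workshop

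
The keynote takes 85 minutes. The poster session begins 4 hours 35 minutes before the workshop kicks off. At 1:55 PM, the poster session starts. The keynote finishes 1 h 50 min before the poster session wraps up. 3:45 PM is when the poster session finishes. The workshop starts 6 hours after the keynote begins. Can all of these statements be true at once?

Yes

The keynote ends at 3:45 PM − 110 min = 1:55 PM.
The keynote starts at 1:55 PM − 85 min = 12:30 PM.
The workshop starts at 12:30 PM + 360 min = 6:30 PM.
The poster session starts at 6:30 PM − 275 min = 1:55 PM.
That matches the stated 1:55 PM, so the schedule is consistent.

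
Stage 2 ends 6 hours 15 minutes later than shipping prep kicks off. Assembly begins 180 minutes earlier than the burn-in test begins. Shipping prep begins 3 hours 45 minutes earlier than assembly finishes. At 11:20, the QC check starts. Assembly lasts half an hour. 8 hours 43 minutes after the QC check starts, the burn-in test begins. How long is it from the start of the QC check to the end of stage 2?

The burn-in test starts at 11:20 + 523 min = 20:03.
Assembly starts at 20:03 − 180 min = 17:03.
Assembly ends at 17:03 + 30 min = 17:33.
Shipping prep starts at 17:33 − 225 min = 13:48.
Stage 2 ends at 13:48 + 375 min = 20:03.
From 11:20 to 20:03 is 8 h 43 min.

8 h 43 min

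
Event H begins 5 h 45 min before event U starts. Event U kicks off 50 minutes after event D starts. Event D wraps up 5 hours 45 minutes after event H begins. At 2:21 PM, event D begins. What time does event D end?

3:11 PM

Event U starts at 2:21 PM + 50 min = 3:11 PM.
Event H starts at 3:11 PM − 345 min = 9:26 AM.
Event D ends at 9:26 AM + 345 min = 3:11 PM.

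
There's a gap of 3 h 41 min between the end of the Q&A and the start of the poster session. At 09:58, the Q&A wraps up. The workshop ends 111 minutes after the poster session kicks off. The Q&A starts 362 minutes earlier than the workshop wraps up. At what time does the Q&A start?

The poster session starts at 09:58 + 221 min = 13:39.
The workshop ends at 13:39 + 111 min = 15:30.
The Q&A starts at 15:30 − 362 min = 09:28.

09:28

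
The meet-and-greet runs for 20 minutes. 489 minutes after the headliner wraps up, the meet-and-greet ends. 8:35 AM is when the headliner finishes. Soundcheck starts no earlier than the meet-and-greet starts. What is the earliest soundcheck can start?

4:24 PM

The meet-and-greet ends at 8:35 AM + 489 min = 4:44 PM.
The meet-and-greet starts at 4:44 PM − 20 min = 4:24 PM.
Soundcheck is bounded by the meet-and-greet, so the earliest it can start is 4:24 PM.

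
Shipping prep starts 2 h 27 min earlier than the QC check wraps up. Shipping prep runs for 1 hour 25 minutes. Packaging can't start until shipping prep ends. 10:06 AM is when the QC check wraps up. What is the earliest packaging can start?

9:04 AM

Shipping prep starts at 10:06 AM − 147 min = 7:39 AM.
Shipping prep ends at 7:39 AM + 85 min = 9:04 AM.
Packaging is bounded by shipping prep, so the earliest it can start is 9:04 AM.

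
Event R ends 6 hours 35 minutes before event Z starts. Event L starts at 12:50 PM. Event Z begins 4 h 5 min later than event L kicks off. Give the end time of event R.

Event Z starts at 12:50 PM + 245 min = 4:55 PM.
Event R ends at 4:55 PM − 395 min = 10:20 AM.

10:20 AM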